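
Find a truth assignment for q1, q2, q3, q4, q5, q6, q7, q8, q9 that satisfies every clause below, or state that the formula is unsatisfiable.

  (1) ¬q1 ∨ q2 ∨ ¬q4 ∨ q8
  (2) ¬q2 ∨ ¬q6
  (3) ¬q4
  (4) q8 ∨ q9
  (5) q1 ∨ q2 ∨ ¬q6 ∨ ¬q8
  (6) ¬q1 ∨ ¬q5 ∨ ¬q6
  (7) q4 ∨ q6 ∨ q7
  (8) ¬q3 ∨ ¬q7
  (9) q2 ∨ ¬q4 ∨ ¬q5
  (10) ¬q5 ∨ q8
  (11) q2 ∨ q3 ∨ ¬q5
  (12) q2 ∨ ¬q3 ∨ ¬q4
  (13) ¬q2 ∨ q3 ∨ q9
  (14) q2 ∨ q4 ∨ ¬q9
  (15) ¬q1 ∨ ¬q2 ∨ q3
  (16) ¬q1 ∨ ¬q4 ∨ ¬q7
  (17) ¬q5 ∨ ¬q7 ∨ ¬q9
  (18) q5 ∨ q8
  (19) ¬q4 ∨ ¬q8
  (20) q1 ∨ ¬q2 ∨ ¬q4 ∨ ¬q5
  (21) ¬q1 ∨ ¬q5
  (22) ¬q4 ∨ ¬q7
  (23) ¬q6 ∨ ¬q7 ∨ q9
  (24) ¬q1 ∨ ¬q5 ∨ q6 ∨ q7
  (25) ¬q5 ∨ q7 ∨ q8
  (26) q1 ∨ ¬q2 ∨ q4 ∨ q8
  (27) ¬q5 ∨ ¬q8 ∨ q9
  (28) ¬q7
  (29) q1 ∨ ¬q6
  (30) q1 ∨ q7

q1 = True; q2 = False; q3 = True; q4 = False; q5 = False; q6 = True; q7 = False; q8 = True; q9 = False

Unit clause (¬q4) forces q4 = False.
Unit clause (¬q7) forces q7 = False.
In (q1 ∨ q7) only q1 is left, so q1 = True.
In (q4 ∨ q6 ∨ q7) only q6 is left, so q6 = True.
In (¬q1 ∨ ¬q5) only ¬q5 is left, so q5 = False.
In (¬q2 ∨ ¬q6) only ¬q2 is left, so q2 = False.
In (q2 ∨ q4 ∨ ¬q9) only ¬q9 is left, so q9 = False.
In (q5 ∨ q8) only q8 is left, so q8 = True.
Set q3 = True.
All clauses satisfied.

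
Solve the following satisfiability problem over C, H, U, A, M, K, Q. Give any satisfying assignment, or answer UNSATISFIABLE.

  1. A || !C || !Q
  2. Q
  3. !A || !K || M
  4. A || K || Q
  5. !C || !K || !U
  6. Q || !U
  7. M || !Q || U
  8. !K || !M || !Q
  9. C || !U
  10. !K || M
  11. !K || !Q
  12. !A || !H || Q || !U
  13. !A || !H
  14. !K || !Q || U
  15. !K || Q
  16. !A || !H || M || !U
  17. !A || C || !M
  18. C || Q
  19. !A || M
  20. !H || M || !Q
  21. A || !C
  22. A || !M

Unit clause (Q) forces Q = True.
In (!K || !Q) only !K is left, so K = False.
Try C = False:
  (C || !U) forces U = False.
  (M || !Q || U) forces M = True.
  (!A || C || !M) forces A = False.
  clause (A || !M) is falsified — backtrack.
So C = True.
  then (A || !C || !Q) forces A = True.
  then (!A || !H) forces H = False.
  then (!A || M) forces M = True.
Set U = True.
All clauses satisfied.

C: True, H: False, U: True, A: True, M: True, K: False, Q: True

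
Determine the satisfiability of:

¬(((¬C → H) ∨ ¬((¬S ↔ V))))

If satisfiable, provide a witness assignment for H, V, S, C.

H: False, V: True, S: False, C: False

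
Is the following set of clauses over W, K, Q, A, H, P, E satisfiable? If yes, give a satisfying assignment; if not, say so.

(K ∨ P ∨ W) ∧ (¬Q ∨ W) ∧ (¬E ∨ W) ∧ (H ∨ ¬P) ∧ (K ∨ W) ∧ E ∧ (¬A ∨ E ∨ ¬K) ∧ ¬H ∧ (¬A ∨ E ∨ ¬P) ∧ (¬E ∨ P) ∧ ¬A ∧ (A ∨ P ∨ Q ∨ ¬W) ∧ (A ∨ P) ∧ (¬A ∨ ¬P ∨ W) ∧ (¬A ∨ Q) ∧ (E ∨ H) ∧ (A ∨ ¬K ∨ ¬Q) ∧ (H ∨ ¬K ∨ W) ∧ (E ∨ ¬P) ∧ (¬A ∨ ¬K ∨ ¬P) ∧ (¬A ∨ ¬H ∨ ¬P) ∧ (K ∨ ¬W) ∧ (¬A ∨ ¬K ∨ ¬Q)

Case H = True:
  Clause (¬H) is falsified — contradiction.
Case H = False:
  (H ∨ ¬P) forces P = False.
  (E) forces E = True.
  Clause (¬E ∨ P) is falsified — contradiction.
Both cases fail, so the formula is unsatisfiable.

UNSATISFIABLE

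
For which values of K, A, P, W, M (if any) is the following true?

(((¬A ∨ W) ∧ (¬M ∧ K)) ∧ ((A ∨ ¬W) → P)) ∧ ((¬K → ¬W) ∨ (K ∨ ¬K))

K=T, A=F, P=T, W=T, M=F

  ((¬A ∨ W) ∧ (¬M ∧ K)) ∧ ((A ∨ ¬W) → P) = True
    (¬A ∨ W) ∧ (¬M ∧ K) = True
      ¬A ∨ W = True
        ¬A = True
      ¬M ∧ K = True
        ¬M = True
    (A ∨ ¬W) → P = True
      A ∨ ¬W = False
        ¬W = False
  (¬K → ¬W) ∨ (K ∨ ¬K) = True
    ¬K → ¬W = True
      ¬K = False
      ¬W = False
    K ∨ ¬K = True
      ¬K = False
Both conjuncts True, so the formula holds.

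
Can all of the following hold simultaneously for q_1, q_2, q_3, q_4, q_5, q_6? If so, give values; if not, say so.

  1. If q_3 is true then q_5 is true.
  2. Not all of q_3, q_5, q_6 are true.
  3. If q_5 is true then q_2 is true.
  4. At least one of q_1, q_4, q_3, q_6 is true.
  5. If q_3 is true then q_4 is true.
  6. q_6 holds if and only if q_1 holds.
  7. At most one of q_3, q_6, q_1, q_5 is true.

q_1 = False, q_2 = False, q_3 = False, q_4 = True, q_5 = False, q_6 = False

  (1) q_3=F ⇒ q_5: vacuous ✓
  (2) {q_3, q_5, q_6}: 0/3 true — not all ✓
  (3) q_5=F ⇒ q_2: vacuous ✓
  (4) {q_1, q_4, q_3, q_6}: 1 true — at least one ✓
  (5) q_3=F ⇒ q_4: vacuous ✓
  (6) q_6=F, q_1=F — same ✓
  (7) {q_3, q_6, q_1, q_5}: 0 true — at most one ✓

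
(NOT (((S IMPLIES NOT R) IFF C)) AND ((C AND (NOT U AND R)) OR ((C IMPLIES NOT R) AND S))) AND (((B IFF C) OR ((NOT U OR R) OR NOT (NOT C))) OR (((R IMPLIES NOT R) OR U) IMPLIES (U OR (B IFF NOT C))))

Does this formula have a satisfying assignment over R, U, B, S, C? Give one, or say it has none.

R = False, U = False, B = False, S = True, C = False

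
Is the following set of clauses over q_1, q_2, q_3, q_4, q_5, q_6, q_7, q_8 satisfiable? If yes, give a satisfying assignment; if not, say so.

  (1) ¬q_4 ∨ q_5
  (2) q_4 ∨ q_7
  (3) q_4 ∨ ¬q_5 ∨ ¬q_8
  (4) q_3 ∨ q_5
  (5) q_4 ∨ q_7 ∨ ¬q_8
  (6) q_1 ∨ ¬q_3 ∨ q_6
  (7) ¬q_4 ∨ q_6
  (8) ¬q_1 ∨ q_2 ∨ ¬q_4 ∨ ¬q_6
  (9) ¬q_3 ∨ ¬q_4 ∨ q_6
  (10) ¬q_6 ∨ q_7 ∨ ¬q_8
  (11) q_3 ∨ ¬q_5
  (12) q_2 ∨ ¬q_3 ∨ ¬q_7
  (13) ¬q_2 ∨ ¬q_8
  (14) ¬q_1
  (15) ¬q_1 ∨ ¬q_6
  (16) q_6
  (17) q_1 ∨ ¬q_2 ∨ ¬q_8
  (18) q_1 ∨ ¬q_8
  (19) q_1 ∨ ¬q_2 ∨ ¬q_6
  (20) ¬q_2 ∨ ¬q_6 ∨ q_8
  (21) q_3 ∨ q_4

Unit clause (¬q_1) forces q_1 = False.
Unit clause (q_6) forces q_6 = True.
In (q_1 ∨ ¬q_8) only ¬q_8 is left, so q_8 = False.
In (q_1 ∨ ¬q_2 ∨ ¬q_6) only ¬q_2 is left, so q_2 = False.
Try q_3 = False:
  (q_3 ∨ q_5) forces q_5 = True.
  clause (q_3 ∨ ¬q_5) is falsified — backtrack.
So q_3 = True.
  then (q_2 ∨ ¬q_3 ∨ ¬q_7) forces q_7 = False.
  then (q_4 ∨ q_7) forces q_4 = True.
  then (¬q_4 ∨ q_5) forces q_5 = True.
All clauses satisfied.

q_1=F; q_2=F; q_3=T; q_4=T; q_5=T; q_6=T; q_7=F; q_8=F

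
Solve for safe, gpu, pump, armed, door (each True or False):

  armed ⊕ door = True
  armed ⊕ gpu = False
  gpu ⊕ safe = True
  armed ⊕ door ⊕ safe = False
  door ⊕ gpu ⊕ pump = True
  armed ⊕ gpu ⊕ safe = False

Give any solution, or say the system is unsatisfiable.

Adding constraints 1, 2, 4, 6 mod 2: every variable appears an even number of times on the left, so the left side is 0.
But the right sides sum to 1 (mod 2). 0 ≠ 1 — the system is inconsistent.

UNSATISFIABLE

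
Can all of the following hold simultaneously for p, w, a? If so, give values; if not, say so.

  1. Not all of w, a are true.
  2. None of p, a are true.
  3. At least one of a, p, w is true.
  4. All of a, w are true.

Case a = True:
  Constraint (2) is violated (a=T) — contradiction.
Case a = False:
  Constraint (4) is violated (a=F) — contradiction.
Both cases fail — unsatisfiable.

Unsatisfiable — no assignment works.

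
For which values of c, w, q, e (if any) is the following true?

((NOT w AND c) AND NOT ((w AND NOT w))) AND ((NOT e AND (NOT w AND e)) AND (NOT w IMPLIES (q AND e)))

Case e = True: the conjunct NOT e is False.
Case e = False: the conjunct e is False.
Both cases fail — unsatisfiable.

The formula is unsatisfiable.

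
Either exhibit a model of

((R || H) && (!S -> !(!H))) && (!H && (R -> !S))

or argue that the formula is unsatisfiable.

UNSATISFIABLE

Case H = True: the conjunct !H is False.
Case H = False: the formula simplifies to (R && S) && (R -> !S).
  R = True: simplifies to S && !S.
    S = True: the conjunct !S is False.
    S = False: the conjunct S is False.
  R = False: the conjunct R is False.
Both cases fail — unsatisfiable.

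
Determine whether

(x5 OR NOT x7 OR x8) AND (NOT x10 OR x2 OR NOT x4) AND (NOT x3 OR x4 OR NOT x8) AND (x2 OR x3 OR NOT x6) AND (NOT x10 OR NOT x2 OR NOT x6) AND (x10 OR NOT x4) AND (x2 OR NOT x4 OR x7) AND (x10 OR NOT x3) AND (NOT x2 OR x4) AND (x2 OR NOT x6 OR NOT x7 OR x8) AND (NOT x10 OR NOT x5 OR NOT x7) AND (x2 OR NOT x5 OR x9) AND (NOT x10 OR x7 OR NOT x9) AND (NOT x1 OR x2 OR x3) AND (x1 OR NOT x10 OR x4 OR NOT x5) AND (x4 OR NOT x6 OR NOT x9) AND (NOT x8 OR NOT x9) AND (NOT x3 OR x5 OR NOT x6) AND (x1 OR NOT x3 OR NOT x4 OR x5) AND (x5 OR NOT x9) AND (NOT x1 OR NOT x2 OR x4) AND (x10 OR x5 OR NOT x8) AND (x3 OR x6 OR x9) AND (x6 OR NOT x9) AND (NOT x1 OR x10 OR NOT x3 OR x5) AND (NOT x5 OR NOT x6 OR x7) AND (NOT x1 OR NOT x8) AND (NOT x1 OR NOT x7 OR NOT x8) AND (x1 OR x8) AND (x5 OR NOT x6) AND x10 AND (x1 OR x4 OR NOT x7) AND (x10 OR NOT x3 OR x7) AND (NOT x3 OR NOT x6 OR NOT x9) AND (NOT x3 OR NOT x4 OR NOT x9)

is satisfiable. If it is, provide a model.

x1 = True, x2 = True, x3 = True, x4 = True, x5 = False, x6 = False, x7 = False, x8 = False, x9 = False, x10 = True

Unit clause (x10) forces x10 = True.
Set x1 = True.
  then (NOT x1 OR NOT x8) forces x8 = False.
Set x2 = True.
  then (NOT x10 OR NOT x2 OR NOT x6) forces x6 = False.
  then (NOT x2 OR x4) forces x4 = True.
  then (x6 OR NOT x9) forces x9 = False.
  then (x3 OR x6 OR x9) forces x3 = True.
Set x5 = False.
  then (x5 OR NOT x7 OR x8) forces x7 = False.
All clauses satisfied.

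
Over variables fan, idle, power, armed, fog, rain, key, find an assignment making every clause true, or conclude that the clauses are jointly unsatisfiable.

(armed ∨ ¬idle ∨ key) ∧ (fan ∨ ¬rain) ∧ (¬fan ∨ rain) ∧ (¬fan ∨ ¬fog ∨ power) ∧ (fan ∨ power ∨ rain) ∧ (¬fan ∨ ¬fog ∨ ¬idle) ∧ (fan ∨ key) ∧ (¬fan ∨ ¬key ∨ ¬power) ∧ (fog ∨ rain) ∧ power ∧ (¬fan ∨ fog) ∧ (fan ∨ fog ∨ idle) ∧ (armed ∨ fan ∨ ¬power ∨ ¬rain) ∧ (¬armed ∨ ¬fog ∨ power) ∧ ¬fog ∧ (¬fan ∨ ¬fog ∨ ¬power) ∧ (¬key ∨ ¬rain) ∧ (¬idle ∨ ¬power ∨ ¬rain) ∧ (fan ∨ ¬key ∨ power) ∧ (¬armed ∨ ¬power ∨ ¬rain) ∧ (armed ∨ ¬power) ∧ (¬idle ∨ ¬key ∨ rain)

No satisfying assignment exists.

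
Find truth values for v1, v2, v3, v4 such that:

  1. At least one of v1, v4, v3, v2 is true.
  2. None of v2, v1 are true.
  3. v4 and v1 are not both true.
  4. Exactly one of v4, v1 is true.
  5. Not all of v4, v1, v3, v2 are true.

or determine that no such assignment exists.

v1 = False, v2 = False, v3 = False, v4 = True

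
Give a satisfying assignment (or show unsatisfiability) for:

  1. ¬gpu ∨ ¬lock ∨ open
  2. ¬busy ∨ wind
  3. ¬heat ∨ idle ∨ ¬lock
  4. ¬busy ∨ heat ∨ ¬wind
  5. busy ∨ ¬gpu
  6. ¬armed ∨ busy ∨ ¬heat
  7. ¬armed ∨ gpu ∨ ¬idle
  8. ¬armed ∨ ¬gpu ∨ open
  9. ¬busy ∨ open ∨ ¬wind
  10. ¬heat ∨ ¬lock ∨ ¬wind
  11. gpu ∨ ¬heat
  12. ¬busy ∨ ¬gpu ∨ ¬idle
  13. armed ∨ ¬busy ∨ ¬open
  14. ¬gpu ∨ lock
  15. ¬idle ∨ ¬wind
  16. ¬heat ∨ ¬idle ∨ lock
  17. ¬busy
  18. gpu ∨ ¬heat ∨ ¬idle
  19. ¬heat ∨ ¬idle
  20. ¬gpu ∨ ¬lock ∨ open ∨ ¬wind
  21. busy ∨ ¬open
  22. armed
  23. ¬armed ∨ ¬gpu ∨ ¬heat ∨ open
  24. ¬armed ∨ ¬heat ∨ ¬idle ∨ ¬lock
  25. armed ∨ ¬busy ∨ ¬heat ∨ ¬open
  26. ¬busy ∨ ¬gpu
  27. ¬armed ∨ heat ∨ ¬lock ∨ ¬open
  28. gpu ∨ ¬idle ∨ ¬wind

Unit clause (¬busy) forces busy = False.
In (busy ∨ ¬open) only ¬open is left, so open = False.
Unit clause (armed) forces armed = True.
In (busy ∨ ¬gpu) only ¬gpu is left, so gpu = False.
In (¬armed ∨ busy ∨ ¬heat) only ¬heat is left, so heat = False.
In (¬armed ∨ gpu ∨ ¬idle) only ¬idle is left, so idle = False.
Set lock = True.
Set wind = False.
All clauses satisfied.

lock = True; armed = True; busy = False; idle = False; heat = False; open = False; wind = False; gpu = False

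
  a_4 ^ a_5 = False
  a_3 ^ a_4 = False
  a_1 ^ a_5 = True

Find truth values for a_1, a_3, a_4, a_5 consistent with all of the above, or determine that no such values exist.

a_1=F; a_3=T; a_4=T; a_5=T

a_4 ^ a_5 = T ^ T = False ✓
a_3 ^ a_4 = T ^ T = False ✓
a_1 ^ a_5 = F ^ T = True ✓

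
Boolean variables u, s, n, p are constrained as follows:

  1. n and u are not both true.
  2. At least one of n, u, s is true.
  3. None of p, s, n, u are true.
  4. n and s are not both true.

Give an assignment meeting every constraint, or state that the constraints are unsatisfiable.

UNSATISFIABLE

Case u = True:
  Constraint (3) is violated (u=T) — contradiction.
Case u = False:
  (3) forces p = False.
  (3) forces s = False.
  (2) with u=F, s=F forces n = True.
  Constraint (3) is violated (n=T) — contradiction.
Both cases fail — unsatisfiable.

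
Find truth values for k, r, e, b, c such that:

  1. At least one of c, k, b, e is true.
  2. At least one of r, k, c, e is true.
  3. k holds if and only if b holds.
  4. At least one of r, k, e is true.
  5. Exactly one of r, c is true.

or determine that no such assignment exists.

k: False, r: True, e: True, b: False, c: False

  (1) {c, k, b, e}: 1 true — at least one ✓
  (2) {r, k, c, e}: 2 true — at least one ✓
  (3) k=F, b=F — same ✓
  (4) {r, k, e}: 2 true — at least one ✓
  (5) {r, c}: 1 true — exactly one ✓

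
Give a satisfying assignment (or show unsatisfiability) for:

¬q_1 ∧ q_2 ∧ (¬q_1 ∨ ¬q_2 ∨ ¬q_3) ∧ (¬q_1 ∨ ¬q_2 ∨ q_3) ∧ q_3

Unit clause (¬q_1) forces q_1 = False.
Unit clause (q_2) forces q_2 = True.
Unit clause (q_3) forces q_3 = True.
Check each clause:
  (¬q_1): ¬q_1 holds.
  (q_2): q_2 holds.
  (¬q_1 ∨ ¬q_2 ∨ ¬q_3): ¬q_1 holds.
  (¬q_1 ∨ ¬q_2 ∨ q_3): ¬q_1 holds.
  (q_3): q_3 holds.
All clauses satisfied.

q_1 = False; q_2 = True; q_3 = True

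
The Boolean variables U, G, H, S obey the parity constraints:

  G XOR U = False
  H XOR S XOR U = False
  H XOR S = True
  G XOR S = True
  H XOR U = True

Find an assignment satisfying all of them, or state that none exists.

Adding constraints 1, 3, 4, 5 mod 2: every variable appears an even number of times on the left, so the left side is 0.
But the right sides sum to 1 (mod 2). 0 ≠ 1 — the system is inconsistent.

Unsatisfiable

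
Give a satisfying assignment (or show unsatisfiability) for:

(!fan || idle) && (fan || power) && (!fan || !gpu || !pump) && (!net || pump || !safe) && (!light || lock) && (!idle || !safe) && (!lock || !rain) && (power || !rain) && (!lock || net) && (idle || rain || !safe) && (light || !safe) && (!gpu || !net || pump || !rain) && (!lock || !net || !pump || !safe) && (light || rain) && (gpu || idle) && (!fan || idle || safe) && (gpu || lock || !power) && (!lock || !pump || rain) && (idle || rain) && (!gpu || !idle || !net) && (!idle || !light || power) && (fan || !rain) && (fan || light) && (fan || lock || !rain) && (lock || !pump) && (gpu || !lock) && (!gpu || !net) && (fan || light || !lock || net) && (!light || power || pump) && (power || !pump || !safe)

Set net = False.
  then (!lock || net) forces lock = False.
  then (lock || !pump) forces pump = False.
  then (!light || lock) forces light = False.
  then (light || !safe) forces safe = False.
  then (light || rain) forces rain = True.
  then (fan || !rain) forces fan = True.
  then (!fan || idle) forces idle = True.
  then (power || !rain) forces power = True.
  then (gpu || lock || !power) forces gpu = True.
All clauses satisfied.

net: False; light: False; fan: True; safe: False; idle: True; pump: False; lock: False; gpu: True; rain: True; power: True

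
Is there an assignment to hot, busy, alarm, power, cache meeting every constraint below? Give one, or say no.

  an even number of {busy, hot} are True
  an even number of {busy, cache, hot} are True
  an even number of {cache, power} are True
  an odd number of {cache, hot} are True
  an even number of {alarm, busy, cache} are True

hot = True, busy = True, alarm = True, power = False, cache = False

{busy, hot}: 2 true → even ✓
{busy, cache, hot}: 2 true → even ✓
{cache, power}: 0 true → even ✓
{cache, hot}: 1 true → odd ✓
{alarm, busy, cache}: 2 true → even ✓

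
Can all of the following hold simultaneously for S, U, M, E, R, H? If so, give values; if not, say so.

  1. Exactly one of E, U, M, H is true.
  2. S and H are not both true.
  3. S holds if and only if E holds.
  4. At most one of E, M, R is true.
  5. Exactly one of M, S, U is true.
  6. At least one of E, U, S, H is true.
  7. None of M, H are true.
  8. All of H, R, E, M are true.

No satisfying assignment exists.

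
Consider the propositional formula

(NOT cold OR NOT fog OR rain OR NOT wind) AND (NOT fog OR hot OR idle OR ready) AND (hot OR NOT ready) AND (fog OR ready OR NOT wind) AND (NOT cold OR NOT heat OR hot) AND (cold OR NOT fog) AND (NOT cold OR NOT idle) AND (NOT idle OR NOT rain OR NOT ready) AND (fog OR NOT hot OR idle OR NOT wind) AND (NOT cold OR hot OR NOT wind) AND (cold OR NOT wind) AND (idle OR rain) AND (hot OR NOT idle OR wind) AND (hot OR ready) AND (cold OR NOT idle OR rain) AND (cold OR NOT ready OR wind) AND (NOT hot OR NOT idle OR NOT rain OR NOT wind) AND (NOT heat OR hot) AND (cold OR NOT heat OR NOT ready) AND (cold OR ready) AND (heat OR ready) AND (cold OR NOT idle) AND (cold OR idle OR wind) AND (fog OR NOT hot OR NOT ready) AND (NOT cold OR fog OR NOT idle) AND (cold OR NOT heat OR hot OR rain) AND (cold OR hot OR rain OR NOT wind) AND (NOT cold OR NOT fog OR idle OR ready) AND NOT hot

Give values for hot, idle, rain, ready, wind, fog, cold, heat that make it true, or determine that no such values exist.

Case hot = True:
  Clause (NOT hot) is falsified — contradiction.
Case hot = False:
  (hot OR NOT ready) forces ready = False.
  Clause (hot OR ready) is falsified — contradiction.
Both cases fail, so the formula is unsatisfiable.

Unsatisfiable — no assignment works.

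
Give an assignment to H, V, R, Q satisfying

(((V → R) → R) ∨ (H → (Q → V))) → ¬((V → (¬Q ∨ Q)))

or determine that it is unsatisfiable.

H = True, V = False, R = False, Q = True

  (((V → R) → R) ∨ (H → (Q → V))) → ¬((V → (¬Q ∨ Q))) = True
    ((V → R) → R) ∨ (H → (Q → V)) = False
      (V → R) → R = False
        V → R = True
      H → (Q → V) = False
        Q → V = False
    ¬((V → (¬Q ∨ Q))) = False
      V → (¬Q ∨ Q) = True
        ¬Q ∨ Q = True
          ¬Q = False
The formula evaluates to True.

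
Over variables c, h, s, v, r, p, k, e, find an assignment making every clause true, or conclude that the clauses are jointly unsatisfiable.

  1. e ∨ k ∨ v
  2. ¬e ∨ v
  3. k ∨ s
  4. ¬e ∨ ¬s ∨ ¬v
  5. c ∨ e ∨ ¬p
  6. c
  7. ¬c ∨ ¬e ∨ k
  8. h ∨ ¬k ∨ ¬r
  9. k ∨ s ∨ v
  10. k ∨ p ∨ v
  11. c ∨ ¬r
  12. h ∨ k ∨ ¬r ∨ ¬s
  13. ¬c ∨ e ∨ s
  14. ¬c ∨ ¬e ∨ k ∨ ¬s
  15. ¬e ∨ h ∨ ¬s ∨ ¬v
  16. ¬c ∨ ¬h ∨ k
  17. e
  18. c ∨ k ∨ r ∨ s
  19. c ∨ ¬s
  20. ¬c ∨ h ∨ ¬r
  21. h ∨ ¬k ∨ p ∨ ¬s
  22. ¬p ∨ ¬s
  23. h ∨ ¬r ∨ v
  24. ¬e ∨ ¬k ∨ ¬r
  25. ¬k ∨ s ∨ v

c: True; h: False; s: False; v: True; r: False; p: True; k: True; e: True

Unit clause (c) forces c = True.
Unit clause (e) forces e = True.
In (¬e ∨ v) only v is left, so v = True.
In (¬e ∨ ¬s ∨ ¬v) only ¬s is left, so s = False.
In (¬c ∨ ¬e ∨ k) only k is left, so k = True.
In (¬e ∨ ¬k ∨ ¬r) only ¬r is left, so r = False.
Set h = False.
Set p = True.
All clauses satisfied.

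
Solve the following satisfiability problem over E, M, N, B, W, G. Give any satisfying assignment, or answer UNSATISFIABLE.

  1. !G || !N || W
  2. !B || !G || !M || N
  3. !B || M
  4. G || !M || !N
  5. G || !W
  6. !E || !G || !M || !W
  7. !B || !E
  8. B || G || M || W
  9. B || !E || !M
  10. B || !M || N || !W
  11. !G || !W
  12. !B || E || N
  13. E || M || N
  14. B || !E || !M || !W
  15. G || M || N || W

Set E = True.
  then (!B || !E) forces B = False.
  then (B || !E || !M) forces M = False.
Set N = False.
Try W = True:
  (G || !W) forces G = True.
  clause (!G || !W) is falsified — backtrack.
So W = False.
  then (B || G || M || W) forces G = True.
All clauses satisfied.

E = True, M = False, N = False, B = False, W = False, G = True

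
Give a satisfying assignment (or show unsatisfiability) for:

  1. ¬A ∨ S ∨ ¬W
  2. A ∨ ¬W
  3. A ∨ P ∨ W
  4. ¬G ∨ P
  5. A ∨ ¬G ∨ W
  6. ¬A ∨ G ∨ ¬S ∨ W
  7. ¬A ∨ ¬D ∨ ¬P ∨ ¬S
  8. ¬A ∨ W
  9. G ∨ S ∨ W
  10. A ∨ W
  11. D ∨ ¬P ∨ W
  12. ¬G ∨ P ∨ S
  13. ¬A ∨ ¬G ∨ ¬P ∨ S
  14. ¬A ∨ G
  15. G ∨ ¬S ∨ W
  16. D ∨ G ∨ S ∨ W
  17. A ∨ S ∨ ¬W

P: True, W: True, S: True, A: True, G: True, D: False

Try P = False:
  (¬G ∨ P) forces G = False.
  (¬A ∨ G) forces A = False.
  (A ∨ ¬W) forces W = False.
  clause (A ∨ P ∨ W) is falsified — backtrack.
So P = True.
Set W = True.
  then (A ∨ ¬W) forces A = True.
  then (¬A ∨ G) forces G = True.
  then (¬A ∨ S ∨ ¬W) forces S = True.
  then (¬A ∨ ¬D ∨ ¬P ∨ ¬S) forces D = False.
All clauses satisfied.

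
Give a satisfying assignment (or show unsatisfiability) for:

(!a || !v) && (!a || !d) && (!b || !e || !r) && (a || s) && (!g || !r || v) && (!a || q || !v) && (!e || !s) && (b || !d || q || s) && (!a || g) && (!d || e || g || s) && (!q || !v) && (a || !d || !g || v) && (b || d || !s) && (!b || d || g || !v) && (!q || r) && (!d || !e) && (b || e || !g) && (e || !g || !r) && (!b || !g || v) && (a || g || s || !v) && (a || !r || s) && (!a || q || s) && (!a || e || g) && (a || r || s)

Set e = False.
Set s = True.
Set b = False.
  then (b || d || !s) forces d = True.
  then (b || e || !g) forces g = False.
  then (!a || e || g) forces a = False.
Set v = True.
  then (!q || !v) forces q = False.
Set r = False.
All clauses satisfied.

e: False, s: True, b: False, v: True, g: False, q: False, a: False, d: True, r: False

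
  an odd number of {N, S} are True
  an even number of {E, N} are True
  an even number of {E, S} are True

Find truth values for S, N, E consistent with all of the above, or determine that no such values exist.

The formula is unsatisfiable.

Adding constraints 1, 2, 3 mod 2: every variable appears an even number of times on the left, so the left side is 0.
But the right sides sum to 1 (mod 2). 0 ≠ 1 — the system is inconsistent.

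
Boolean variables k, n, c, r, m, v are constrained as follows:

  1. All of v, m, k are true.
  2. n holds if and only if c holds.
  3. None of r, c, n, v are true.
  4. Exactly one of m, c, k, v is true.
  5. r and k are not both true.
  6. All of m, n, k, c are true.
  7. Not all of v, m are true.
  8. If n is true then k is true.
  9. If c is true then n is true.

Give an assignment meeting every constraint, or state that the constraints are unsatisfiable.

Case n = True:
  Constraint (3) is violated (n=T) — contradiction.
Case n = False:
  Constraint (6) is violated (n=F) — contradiction.
Both cases fail — unsatisfiable.

Unsatisfiable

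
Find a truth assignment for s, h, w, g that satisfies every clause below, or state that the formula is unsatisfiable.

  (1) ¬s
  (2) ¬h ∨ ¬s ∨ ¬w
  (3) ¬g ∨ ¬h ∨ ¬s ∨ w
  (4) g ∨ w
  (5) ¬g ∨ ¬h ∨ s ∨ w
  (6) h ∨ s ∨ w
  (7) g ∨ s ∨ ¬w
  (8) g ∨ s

Unit clause (¬s) forces s = False.
In (g ∨ s) only g is left, so g = True.
Set h = True.
  then (¬g ∨ ¬h ∨ s ∨ w) forces w = True.
Check each clause:
  (¬s): ¬s holds.
  (¬h ∨ ¬s ∨ ¬w): ¬s holds.
  (¬g ∨ ¬h ∨ ¬s ∨ w): ¬s holds.
  (g ∨ w): g holds.
  (¬g ∨ ¬h ∨ s ∨ w): w holds.
  (h ∨ s ∨ w): h holds.
  (g ∨ s ∨ ¬w): g holds.
  (g ∨ s): g holds.
All clauses satisfied.

s=F, h=T, w=T, g=T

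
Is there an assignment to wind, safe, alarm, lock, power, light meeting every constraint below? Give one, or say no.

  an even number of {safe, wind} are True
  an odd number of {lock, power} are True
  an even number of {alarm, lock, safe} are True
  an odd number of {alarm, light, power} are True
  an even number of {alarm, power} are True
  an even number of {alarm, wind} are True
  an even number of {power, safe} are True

wind = True, safe = True, alarm = True, lock = False, power = True, light = True

{safe, wind}: 2 true → even ✓
{lock, power}: 1 true → odd ✓
{alarm, lock, safe}: 2 true → even ✓
{alarm, light, power}: 3 true → odd ✓
{alarm, power}: 2 true → even ✓
{alarm, wind}: 2 true → even ✓
{power, safe}: 2 true → even ✓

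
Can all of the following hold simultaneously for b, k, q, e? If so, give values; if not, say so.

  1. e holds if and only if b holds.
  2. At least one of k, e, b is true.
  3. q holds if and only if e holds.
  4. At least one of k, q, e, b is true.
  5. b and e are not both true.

b: False, k: True, q: False, e: False

  (1) e=F, b=F — same ✓
  (2) {k, e, b}: 1 true — at least one ✓
  (3) q=F, e=F — same ✓
  (4) {k, q, e, b}: 1 true — at least one ✓
  (5) b=F, e=F — not both ✓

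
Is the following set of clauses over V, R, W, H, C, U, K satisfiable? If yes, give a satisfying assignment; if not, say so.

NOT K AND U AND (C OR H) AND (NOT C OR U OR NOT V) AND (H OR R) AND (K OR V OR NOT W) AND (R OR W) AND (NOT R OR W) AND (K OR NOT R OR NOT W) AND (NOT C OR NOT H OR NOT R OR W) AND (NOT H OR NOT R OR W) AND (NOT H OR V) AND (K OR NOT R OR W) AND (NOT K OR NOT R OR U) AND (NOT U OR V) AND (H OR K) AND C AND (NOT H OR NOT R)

V = True, R = False, W = True, H = True, C = True, U = True, K = False

Unit clause (NOT K) forces K = False.
Unit clause (U) forces U = True.
In (NOT U OR V) only V is left, so V = True.
In (H OR K) only H is left, so H = True.
Unit clause (C) forces C = True.
In (NOT H OR NOT R) only NOT R is left, so R = False.
In (R OR W) only W is left, so W = True.
All clauses satisfied.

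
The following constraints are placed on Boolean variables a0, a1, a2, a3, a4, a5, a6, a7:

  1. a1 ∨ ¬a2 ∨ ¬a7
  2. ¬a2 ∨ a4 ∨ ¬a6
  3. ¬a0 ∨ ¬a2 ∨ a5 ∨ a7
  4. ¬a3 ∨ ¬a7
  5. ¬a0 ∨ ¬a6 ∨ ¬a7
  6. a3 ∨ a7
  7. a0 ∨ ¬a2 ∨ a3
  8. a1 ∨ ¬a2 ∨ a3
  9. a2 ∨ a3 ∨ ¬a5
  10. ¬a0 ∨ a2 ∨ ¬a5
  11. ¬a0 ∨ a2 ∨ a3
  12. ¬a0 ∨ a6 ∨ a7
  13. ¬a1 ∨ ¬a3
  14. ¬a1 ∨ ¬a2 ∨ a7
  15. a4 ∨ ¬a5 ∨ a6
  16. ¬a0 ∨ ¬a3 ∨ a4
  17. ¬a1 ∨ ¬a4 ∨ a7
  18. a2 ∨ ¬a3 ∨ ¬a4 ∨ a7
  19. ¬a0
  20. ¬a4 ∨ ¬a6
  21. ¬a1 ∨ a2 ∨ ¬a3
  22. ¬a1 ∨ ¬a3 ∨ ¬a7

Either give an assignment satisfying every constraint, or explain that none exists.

Unit clause (¬a0) forces a0 = False.
Set a1 = True.
  then (¬a1 ∨ ¬a3) forces a3 = False.
  then (a3 ∨ a7) forces a7 = True.
  then (a0 ∨ ¬a2 ∨ a3) forces a2 = False.
  then (a2 ∨ a3 ∨ ¬a5) forces a5 = False.
Set a4 = True.
  then (¬a4 ∨ ¬a6) forces a6 = False.
All clauses satisfied.

a0: False, a1: True, a2: False, a3: False, a4: True, a5: False, a6: False, a7: True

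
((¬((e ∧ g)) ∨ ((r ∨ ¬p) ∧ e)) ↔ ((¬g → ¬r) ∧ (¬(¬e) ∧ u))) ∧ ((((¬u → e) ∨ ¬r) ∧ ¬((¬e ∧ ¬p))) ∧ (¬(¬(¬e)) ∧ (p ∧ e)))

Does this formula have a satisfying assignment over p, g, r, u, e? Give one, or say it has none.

Unsatisfiable — no assignment works.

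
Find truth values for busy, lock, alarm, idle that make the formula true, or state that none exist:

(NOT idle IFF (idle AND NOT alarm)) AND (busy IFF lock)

busy = True; lock = True; alarm = True; idle = True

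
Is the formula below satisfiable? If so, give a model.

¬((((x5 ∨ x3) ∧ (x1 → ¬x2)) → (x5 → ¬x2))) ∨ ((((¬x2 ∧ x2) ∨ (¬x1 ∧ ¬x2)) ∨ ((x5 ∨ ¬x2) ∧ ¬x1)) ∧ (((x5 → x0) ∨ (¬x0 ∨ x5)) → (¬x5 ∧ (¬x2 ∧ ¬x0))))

x0 = False, x1 = False, x2 = True, x3 = True, x5 = True

  ¬((((x5 ∨ x3) ∧ (x1 → ¬x2)) → (x5 → ¬x2))) ∨ ((((¬x2 ∧ x2) ∨ (¬x1 ∧ ¬x2)) ∨ ((x5 ∨ ¬x2) ∧ ¬x1)) ∧ (((x5 → x0) ∨ (¬x0 ∨ x5)) → (¬x5 ∧ (¬x2 ∧ ¬x0)))) = True
    ¬((((x5 ∨ x3) ∧ (x1 → ¬x2)) → (x5 → ¬x2))) = True
      ((x5 ∨ x3) ∧ (x1 → ¬x2)) → (x5 → ¬x2) = False
        (x5 ∨ x3) ∧ (x1 → ¬x2) = True
          x5 ∨ x3 = True
          x1 → ¬x2 = True
            ¬x2 = False
        x5 → ¬x2 = False
          ¬x2 = False
    (((¬x2 ∧ x2) ∨ (¬x1 ∧ ¬x2)) ∨ ((x5 ∨ ¬x2) ∧ ¬x1)) ∧ (((x5 → x0) ∨ (¬x0 ∨ x5)) → (¬x5 ∧ (¬x2 ∧ ¬x0))) = False
      ((¬x2 ∧ x2) ∨ (¬x1 ∧ ¬x2)) ∨ ((x5 ∨ ¬x2) ∧ ¬x1) = True
        (¬x2 ∧ x2) ∨ (¬x1 ∧ ¬x2) = False
          ¬x2 ∧ x2 = False
            ¬x2 = False
          ¬x1 ∧ ¬x2 = False
            ¬x1 = True
            ¬x2 = False
        (x5 ∨ ¬x2) ∧ ¬x1 = True
          x5 ∨ ¬x2 = True
            ¬x2 = False
          ¬x1 = True
      ((x5 → x0) ∨ (¬x0 ∨ x5)) → (¬x5 ∧ (¬x2 ∧ ¬x0)) = False
        (x5 → x0) ∨ (¬x0 ∨ x5) = True
          x5 → x0 = False
          ¬x0 ∨ x5 = True
            ¬x0 = True
        ¬x5 ∧ (¬x2 ∧ ¬x0) = False
          ¬x5 = False
          ¬x2 ∧ ¬x0 = False
            ¬x2 = False
            ¬x0 = True
The formula evaluates to True.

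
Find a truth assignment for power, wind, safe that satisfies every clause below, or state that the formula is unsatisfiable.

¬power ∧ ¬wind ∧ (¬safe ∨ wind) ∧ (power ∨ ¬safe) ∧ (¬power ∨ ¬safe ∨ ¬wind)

Unit clause (¬power) forces power = False.
Unit clause (¬wind) forces wind = False.
In (¬safe ∨ wind) only ¬safe is left, so safe = False.
Check each clause:
  (¬power): ¬power holds.
  (¬wind): ¬wind holds.
  (¬safe ∨ wind): ¬safe holds.
  (power ∨ ¬safe): ¬safe holds.
  (¬power ∨ ¬safe ∨ ¬wind): ¬power holds.
All clauses satisfied.

power = False; wind = False; safe = False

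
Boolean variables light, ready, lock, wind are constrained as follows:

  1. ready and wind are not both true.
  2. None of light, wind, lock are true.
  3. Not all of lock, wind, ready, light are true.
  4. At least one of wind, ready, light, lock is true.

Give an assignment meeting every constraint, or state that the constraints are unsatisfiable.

light=F, ready=T, lock=F, wind=F

  (1) ready=T, wind=F — not both ✓
  (2) {light, wind, lock}: 0 true — none ✓
  (3) {lock, wind, ready, light}: 1/4 true — not all ✓
  (4) {wind, ready, light, lock}: 1 true — at least one ✓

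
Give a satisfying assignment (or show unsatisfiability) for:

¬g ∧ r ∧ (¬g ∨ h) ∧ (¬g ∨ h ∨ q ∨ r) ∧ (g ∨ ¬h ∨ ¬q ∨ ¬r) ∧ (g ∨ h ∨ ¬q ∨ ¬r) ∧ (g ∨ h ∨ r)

Unit clause (¬g) forces g = False.
Unit clause (r) forces r = True.
Try q = True:
  (g ∨ ¬h ∨ ¬q ∨ ¬r) forces h = False.
  clause (g ∨ h ∨ ¬q ∨ ¬r) is falsified — backtrack.
So q = False.
Set h = True.
Check each clause:
  (¬g): ¬g holds.
  (r): r holds.
  (¬g ∨ h): ¬g holds.
  (¬g ∨ h ∨ q ∨ r): ¬g holds.
  (g ∨ ¬h ∨ ¬q ∨ ¬r): ¬q holds.
  (g ∨ h ∨ ¬q ∨ ¬r): h holds.
  (g ∨ h ∨ r): h holds.
All clauses satisfied.

q: False; g: False; r: True; h: True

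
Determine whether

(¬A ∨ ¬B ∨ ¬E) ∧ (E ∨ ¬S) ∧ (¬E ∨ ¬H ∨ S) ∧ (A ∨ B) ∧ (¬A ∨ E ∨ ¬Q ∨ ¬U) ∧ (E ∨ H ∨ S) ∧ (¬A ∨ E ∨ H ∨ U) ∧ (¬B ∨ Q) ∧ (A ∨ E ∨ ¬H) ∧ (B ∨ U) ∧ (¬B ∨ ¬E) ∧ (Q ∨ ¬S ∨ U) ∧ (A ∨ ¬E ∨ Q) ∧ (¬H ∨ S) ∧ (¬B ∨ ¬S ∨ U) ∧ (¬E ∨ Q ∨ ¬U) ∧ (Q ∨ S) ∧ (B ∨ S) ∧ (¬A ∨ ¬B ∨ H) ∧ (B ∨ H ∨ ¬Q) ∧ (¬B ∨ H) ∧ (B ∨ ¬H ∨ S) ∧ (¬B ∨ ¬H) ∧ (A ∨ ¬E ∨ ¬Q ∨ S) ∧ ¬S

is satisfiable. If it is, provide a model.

No satisfying assignment exists.

Case S = True:
  Clause (¬S) is falsified — contradiction.
Case S = False:
  (¬H ∨ S) forces H = False.
  (E ∨ H ∨ S) forces E = True.
  (¬B ∨ ¬E) forces B = False.
  Clause (B ∨ S) is falsified — contradiction.
Both cases fail, so the formula is unsatisfiable.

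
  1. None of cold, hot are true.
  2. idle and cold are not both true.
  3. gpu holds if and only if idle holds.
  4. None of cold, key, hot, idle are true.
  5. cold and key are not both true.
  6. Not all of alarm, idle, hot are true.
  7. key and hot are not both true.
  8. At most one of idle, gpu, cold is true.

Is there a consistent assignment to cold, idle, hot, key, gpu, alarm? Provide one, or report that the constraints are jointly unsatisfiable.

cold=F, idle=F, hot=F, key=F, gpu=F, alarm=T

  (1) {cold, hot}: 0 true — none ✓
  (2) idle=F, cold=F — not both ✓
  (3) gpu=F, idle=F — same ✓
  (4) {cold, key, hot, idle}: 0 true — none ✓
  (5) cold=F, key=F — not both ✓
  (6) {alarm, idle, hot}: 1/3 true — not all ✓
  (7) key=F, hot=F — not both ✓
  (8) {idle, gpu, cold}: 0 true — at most one ✓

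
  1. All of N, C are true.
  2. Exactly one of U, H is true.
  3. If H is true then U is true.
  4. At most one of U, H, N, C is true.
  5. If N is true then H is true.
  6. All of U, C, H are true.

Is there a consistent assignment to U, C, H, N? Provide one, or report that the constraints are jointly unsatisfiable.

Case U = True:
  (1) forces N = True.
  Constraint (4) is violated (U=T, N=T) — contradiction.
Case U = False:
  Constraint (6) is violated (U=F) — contradiction.
Both cases fail — unsatisfiable.

No satisfying assignment exists.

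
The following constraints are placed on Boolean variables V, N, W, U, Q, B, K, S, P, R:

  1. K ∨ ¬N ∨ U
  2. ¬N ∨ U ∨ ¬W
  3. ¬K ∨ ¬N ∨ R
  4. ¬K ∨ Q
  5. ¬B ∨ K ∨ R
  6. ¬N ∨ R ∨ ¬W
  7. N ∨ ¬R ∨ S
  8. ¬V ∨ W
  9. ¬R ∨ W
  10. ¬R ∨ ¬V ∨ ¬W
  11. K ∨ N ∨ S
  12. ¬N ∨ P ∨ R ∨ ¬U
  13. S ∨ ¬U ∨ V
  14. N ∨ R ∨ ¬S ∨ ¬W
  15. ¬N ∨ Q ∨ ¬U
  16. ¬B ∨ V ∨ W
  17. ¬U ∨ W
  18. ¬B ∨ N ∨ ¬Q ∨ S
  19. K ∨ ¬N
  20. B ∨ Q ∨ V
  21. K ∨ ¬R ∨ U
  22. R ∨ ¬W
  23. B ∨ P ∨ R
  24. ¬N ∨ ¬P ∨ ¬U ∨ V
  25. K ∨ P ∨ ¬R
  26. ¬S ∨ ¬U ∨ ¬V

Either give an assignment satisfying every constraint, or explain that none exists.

Try V = True:
  (¬V ∨ W) forces W = True.
  (¬R ∨ ¬V ∨ ¬W) forces R = False.
  clause (R ∨ ¬W) is falsified — backtrack.
So V = False.
Set N = False.
Set W = True.
  then (R ∨ ¬W) forces R = True.
  then (N ∨ ¬R ∨ S) forces S = True.
Set U = False.
  then (K ∨ ¬R ∨ U) forces K = True.
  then (¬K ∨ Q) forces Q = True.
Set B = True.
Set P = True.
All clauses satisfied.

V=F, N=F, W=T, U=F, Q=T, B=T, K=T, S=T, P=T, R=T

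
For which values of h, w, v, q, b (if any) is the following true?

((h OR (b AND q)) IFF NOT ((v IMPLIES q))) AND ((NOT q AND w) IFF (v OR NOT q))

h = True; w = True; v = True; q = False; b = True

  (h OR (b AND q)) IFF NOT ((v IMPLIES q)) = True
    h OR (b AND q) = True
      b AND q = False
    NOT ((v IMPLIES q)) = True
      v IMPLIES q = False
  (NOT q AND w) IFF (v OR NOT q) = True
    NOT q AND w = True
      NOT q = True
    v OR NOT q = True
      NOT q = True
Both conjuncts True, so the formula holds.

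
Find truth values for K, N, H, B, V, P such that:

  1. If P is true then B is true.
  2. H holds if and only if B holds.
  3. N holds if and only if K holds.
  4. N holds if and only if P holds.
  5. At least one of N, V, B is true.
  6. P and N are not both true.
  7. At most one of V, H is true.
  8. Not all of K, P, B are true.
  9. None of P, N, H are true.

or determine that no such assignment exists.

K = False; N = False; H = False; B = False; V = True; P = False

  (1) P=F ⇒ B: vacuous ✓
  (2) H=F, B=F — same ✓
  (3) N=F, K=F — same ✓
  (4) N=F, P=F — same ✓
  (5) {N, V, B}: 1 true — at least one ✓
  (6) P=F, N=F — not both ✓
  (7) {V, H}: 1 true — at most one ✓
  (8) {K, P, B}: 0/3 true — not all ✓
  (9) {P, N, H}: 0 true — none ✓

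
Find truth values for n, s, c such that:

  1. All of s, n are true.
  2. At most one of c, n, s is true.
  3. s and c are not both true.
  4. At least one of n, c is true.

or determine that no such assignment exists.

Unsatisfiable

Case n = True:
  (1) forces s = True.
  Constraint (2) is violated (n=T, s=T) — contradiction.
Case n = False:
  Constraint (1) is violated (n=F) — contradiction.
Both cases fail — unsatisfiable.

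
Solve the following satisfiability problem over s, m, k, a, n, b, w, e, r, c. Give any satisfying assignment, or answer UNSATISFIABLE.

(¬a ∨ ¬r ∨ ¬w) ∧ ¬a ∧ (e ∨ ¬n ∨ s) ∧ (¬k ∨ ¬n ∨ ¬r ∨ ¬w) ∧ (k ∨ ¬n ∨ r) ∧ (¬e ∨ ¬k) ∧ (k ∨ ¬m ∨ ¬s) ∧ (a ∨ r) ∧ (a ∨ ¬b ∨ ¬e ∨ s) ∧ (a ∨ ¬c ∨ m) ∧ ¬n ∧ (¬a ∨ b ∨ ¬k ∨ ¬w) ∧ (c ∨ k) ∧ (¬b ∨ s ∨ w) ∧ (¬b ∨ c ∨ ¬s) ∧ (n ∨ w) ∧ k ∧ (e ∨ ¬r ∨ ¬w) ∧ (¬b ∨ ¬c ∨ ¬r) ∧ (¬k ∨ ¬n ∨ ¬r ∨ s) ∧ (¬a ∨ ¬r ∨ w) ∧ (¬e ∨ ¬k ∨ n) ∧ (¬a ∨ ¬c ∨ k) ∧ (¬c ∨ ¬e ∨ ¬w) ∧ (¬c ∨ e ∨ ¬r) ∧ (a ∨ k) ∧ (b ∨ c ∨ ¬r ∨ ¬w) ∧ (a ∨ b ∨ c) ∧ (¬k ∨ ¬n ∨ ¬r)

Unsatisfiable — no assignment works.

Case k = True:
  (¬a) forces a = False.
  (¬e ∨ ¬k) forces e = False.
  (a ∨ r) forces r = True.
  (¬n) forces n = False.
  (n ∨ w) forces w = True.
  Clause (e ∨ ¬r ∨ ¬w) is falsified — contradiction.
Case k = False:
  Clause (k) is falsified — contradiction.
Both cases fail, so the formula is unsatisfiable.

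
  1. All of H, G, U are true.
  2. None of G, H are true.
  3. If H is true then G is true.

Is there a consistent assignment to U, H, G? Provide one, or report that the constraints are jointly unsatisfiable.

The formula is unsatisfiable.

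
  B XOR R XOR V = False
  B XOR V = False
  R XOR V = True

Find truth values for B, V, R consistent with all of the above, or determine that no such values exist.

B=T, V=T, R=F

B XOR R XOR V = T XOR F XOR T = False ✓
B XOR V = T XOR T = False ✓
R XOR V = F XOR T = True ✓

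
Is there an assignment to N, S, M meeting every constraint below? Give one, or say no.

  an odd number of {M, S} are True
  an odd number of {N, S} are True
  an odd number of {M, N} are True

UNSATISFIABLE

Adding constraints 1, 2, 3 mod 2: every variable appears an even number of times on the left, so the left side is 0.
But the right sides sum to 1 (mod 2). 0 ≠ 1 — the system is inconsistent.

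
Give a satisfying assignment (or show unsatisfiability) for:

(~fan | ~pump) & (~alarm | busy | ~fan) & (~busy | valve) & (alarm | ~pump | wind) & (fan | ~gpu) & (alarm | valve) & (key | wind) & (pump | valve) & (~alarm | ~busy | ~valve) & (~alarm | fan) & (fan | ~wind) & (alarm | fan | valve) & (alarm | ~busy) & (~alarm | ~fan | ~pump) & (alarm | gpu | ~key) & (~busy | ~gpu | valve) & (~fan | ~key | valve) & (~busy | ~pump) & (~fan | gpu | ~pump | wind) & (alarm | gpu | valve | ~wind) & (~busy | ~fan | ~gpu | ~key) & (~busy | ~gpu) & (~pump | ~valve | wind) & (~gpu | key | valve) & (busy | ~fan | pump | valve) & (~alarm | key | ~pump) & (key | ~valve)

valve: True; gpu: True; key: True; pump: False; alarm: False; wind: False; fan: True; busy: False

Try valve = False:
  (~busy | valve) forces busy = False.
  (alarm | valve) forces alarm = True.
  (~alarm | busy | ~fan) forces fan = False.
  clause (~alarm | fan) is falsified — backtrack.
So valve = True.
  then (key | ~valve) forces key = True.
Try gpu = False:
  (alarm | gpu | ~key) forces alarm = True.
  (~alarm | ~busy | ~valve) forces busy = False.
  (~alarm | busy | ~fan) forces fan = False.
  clause (~alarm | fan) is falsified — backtrack.
So gpu = True.
  then (fan | ~gpu) forces fan = True.
  then (~busy | ~fan | ~gpu | ~key) forces busy = False.
  then (~fan | ~pump) forces pump = False.
  then (~alarm | busy | ~fan) forces alarm = False.
Set wind = False.
All clauses satisfied.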